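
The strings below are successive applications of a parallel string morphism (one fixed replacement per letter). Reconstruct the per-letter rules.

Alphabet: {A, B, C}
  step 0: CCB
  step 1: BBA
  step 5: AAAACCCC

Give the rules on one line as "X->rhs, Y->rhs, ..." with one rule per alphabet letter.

A->CC, B->A, C->B

  step 0 ⇒ step 1: CCB ⇒ B·B·A
    B ↦ A
    C ↦ B
    A ↦ CC  (constrained at step 1)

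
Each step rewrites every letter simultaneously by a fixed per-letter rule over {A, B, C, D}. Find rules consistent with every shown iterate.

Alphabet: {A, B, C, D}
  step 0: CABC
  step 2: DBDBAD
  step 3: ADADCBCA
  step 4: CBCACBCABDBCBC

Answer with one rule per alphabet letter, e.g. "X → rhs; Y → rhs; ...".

  step 3 ⇒ step 4: ADADCBCA ⇒ CBC·A·CBC·A·B·D·B·CBC
    A ↦ CBC
    B ↦ D
    C ↦ B
    D ↦ A

A->CBC, B->D, C->B, D->A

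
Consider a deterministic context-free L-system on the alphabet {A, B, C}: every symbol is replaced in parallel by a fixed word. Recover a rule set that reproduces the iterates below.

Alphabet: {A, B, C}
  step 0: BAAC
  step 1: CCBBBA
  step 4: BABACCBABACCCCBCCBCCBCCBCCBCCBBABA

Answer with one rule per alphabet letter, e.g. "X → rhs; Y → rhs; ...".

A->B, B->CC, C->BA

  step 0 ⇒ step 1: BAAC ⇒ CC·B·B·BA
    A ↦ B
    B ↦ CC
    C ↦ BA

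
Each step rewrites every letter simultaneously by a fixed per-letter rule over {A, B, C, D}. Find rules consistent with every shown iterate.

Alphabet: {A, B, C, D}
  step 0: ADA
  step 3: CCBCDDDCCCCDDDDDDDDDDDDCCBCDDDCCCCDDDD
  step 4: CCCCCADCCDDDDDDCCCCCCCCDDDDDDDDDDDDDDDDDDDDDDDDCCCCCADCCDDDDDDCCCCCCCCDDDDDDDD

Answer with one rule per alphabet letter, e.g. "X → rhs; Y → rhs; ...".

A->BCD, B->CAD, C->CC, D->DD

  step 3 ⇒ step 4: CCBCDDDCCCCDDDDDDDDDDDDCCBCDDDCCCCDDDD ⇒ CC·CC·CAD·CC·DD·DD·DD·CC·CC·CC·CC·DD·DD·DD·DD·DD·DD·DD·DD·DD·DD·DD·DD·CC·CC·CAD·CC·DD·DD·DD·CC·CC·CC·CC·DD·DD·DD·DD
    B ↦ CAD
    C ↦ CC
    D ↦ DD
    A ↦ BCD  (constrained at step 0)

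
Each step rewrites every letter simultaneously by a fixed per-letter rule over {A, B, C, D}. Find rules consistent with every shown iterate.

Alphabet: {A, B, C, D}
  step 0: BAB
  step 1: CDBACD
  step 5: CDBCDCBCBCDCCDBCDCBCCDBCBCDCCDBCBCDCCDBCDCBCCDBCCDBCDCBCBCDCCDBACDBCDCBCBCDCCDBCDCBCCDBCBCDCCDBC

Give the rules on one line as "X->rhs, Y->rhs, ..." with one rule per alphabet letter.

A->BA, B->CD, C->BC, D->DC

  step 0 ⇒ step 1: BAB ⇒ CD·BA·CD
    A ↦ BA
    B ↦ CD
    C ↦ BC  (constrained at step 1)
    D ↦ DC  (constrained at step 1)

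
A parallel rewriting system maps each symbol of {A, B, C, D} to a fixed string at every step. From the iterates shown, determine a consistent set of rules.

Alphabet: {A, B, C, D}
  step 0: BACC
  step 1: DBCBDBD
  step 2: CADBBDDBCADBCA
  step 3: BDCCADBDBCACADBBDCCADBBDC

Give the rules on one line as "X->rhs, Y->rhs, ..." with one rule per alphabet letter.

A->C, B->DB, C->BD, D->CA

  step 2 ⇒ step 3: CADBBDDBCADBCA ⇒ BD·C·CA·DB·DB·CA·CA·DB·BD·C·CA·DB·BD·C
    A ↦ C
    B ↦ DB
    C ↦ BD
    D ↦ CA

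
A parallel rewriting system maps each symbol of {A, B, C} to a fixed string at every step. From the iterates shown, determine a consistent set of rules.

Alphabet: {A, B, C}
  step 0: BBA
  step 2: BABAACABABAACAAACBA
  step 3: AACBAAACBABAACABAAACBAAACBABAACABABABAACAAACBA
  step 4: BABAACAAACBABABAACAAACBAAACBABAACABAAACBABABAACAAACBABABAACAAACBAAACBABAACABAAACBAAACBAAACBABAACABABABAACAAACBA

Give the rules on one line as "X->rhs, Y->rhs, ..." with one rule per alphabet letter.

A->BA, B->AAC, C->ACA

  step 3 ⇒ step 4: AACBAAACBABAACABAAACBAAACBABAACABABABAACAAACBA ⇒ BA·BA·ACA·AAC·BA·BA·BA·ACA·AAC·BA·AAC·BA·BA·ACA·BA·AAC·BA·BA·BA·ACA·AAC·BA·BA·BA·ACA·AAC·BA·AAC·BA·BA·ACA·BA·AAC·BA·AAC·BA·AAC·BA·BA·ACA·BA·BA·BA·ACA·AAC·BA
    A ↦ BA
    B ↦ AAC
    C ↦ ACA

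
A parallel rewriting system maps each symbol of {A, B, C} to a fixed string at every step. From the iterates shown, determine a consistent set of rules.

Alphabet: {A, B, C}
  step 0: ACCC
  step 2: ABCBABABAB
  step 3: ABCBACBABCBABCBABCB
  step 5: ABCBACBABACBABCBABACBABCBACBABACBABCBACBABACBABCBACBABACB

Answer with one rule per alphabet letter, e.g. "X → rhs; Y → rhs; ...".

A->AB, B->CB, C->A

  step 2 ⇒ step 3: ABCBABABAB ⇒ AB·CB·A·CB·AB·CB·AB·CB·AB·CB
    A ↦ AB
    B ↦ CB
    C ↦ A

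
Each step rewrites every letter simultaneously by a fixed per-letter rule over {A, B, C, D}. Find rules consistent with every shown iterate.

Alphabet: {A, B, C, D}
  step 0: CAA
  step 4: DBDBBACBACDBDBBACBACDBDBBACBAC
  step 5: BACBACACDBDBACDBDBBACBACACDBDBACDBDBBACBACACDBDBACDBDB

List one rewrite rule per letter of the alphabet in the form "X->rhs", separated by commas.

A->DB, B->AC, C->DB, D->B

  step 4 ⇒ step 5: DBDBBACBACDBDBBACBACDBDBBACBAC ⇒ B·AC·B·AC·AC·DB·DB·AC·DB·DB·B·AC·B·AC·AC·DB·DB·AC·DB·DB·B·AC·B·AC·AC·DB·DB·AC·DB·DB
    A ↦ DB
    B ↦ AC
    C ↦ DB
    D ↦ B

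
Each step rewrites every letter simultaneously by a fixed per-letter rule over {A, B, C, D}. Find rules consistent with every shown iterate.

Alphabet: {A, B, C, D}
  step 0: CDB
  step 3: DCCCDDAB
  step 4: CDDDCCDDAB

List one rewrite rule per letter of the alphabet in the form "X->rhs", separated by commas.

A->DD, B->AB, C->D, D->C

  step 3 ⇒ step 4: DCCCDDAB ⇒ C·D·D·D·C·C·DD·AB
    A ↦ DD
    B ↦ AB
    C ↦ D
    D ↦ C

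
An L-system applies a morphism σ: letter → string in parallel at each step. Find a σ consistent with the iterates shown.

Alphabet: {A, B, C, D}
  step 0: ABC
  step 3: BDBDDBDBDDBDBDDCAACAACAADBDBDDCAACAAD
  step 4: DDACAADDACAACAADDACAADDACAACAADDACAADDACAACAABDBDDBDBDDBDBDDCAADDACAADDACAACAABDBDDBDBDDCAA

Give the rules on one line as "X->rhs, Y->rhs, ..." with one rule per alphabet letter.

  step 3 ⇒ step 4: BDBDDBDBDDBDBDDCAACAACAADBDBDDCAACAAD ⇒ DDA·CAA·DDA·CAA·CAA·DDA·CAA·DDA·CAA·CAA·DDA·CAA·DDA·CAA·CAA·BDB·D·D·BDB·D·D·BDB·D·D·CAA·DDA·CAA·DDA·CAA·CAA·BDB·D·D·BDB·D·D·CAA
    A ↦ D
    B ↦ DDA
    C ↦ BDB
    D ↦ CAA

A->D, B->DDA, C->BDB, D->CAA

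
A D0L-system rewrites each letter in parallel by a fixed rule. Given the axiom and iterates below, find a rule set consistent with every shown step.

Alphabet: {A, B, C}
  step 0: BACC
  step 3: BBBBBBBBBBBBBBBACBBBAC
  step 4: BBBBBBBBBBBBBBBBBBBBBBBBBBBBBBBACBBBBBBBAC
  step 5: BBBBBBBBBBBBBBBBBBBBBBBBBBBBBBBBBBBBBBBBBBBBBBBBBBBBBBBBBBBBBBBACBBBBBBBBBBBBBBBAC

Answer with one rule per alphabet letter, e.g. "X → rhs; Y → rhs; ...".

A->B, B->BB, C->AC

  step 4 ⇒ step 5: BBBBBBBBBBBBBBBBBBBBBBBBBBBBBBBACBBBBBBBAC ⇒ BB·BB·BB·BB·BB·BB·BB·BB·BB·BB·BB·BB·BB·BB·BB·BB·BB·BB·BB·BB·BB·BB·BB·BB·BB·BB·BB·BB·BB·BB·BB·B·AC·BB·BB·BB·BB·BB·BB·BB·B·AC
    A ↦ B
    B ↦ BB
    C ↦ AC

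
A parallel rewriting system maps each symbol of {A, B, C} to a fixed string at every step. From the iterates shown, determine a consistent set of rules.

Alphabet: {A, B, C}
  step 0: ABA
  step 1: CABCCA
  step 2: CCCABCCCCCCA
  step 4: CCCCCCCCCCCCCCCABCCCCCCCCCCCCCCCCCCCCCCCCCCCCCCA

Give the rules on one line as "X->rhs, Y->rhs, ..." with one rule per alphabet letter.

  step 1 ⇒ step 2: CABCCA ⇒ CC·CA·BC·CC·CC·CA
    A ↦ CA
    B ↦ BC
    C ↦ CC

A->CA, B->BC, C->CC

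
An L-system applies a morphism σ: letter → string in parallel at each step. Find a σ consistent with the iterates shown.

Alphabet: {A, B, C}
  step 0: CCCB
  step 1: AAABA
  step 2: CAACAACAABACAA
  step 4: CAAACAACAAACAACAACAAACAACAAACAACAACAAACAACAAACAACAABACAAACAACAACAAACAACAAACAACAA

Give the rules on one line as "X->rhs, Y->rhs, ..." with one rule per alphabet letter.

A->CAA, B->BA, C->A

  step 1 ⇒ step 2: AAABA ⇒ CAA·CAA·CAA·BA·CAA
    A ↦ CAA
    B ↦ BA
  step 0 ⇒ step 1: CCCB ⇒ A·A·A·BA
    C ↦ A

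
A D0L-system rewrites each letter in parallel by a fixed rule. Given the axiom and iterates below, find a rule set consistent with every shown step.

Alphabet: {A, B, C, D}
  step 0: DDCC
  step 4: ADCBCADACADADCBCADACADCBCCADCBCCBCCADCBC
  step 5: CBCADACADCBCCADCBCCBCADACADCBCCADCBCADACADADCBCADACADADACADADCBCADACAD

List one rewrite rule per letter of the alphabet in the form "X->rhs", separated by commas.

A->C, B->AC, C->AD, D->BC

  step 4 ⇒ step 5: ADCBCADACADADCBCADACADCBCCADCBCCBCCADCBC ⇒ C·BC·AD·AC·AD·C·BC·C·AD·C·BC·C·BC·AD·AC·AD·C·BC·C·AD·C·BC·AD·AC·AD·AD·C·BC·AD·AC·AD·AD·AC·AD·AD·C·BC·AD·AC·AD
    A ↦ C
    B ↦ AC
    C ↦ AD
    D ↦ BC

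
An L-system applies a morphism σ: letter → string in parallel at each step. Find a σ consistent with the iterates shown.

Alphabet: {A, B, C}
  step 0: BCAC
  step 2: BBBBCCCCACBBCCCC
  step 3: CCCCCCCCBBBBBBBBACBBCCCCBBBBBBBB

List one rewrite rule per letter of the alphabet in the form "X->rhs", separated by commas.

A->AC, B->CC, C->BB

  step 2 ⇒ step 3: BBBBCCCCACBBCCCC ⇒ CC·CC·CC·CC·BB·BB·BB·BB·AC·BB·CC·CC·BB·BB·BB·BB
    A ↦ AC
    B ↦ CC
    C ↦ BB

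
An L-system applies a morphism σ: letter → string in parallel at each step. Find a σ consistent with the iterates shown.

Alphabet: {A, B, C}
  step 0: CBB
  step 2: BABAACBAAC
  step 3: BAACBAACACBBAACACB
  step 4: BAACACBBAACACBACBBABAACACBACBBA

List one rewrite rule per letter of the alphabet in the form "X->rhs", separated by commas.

  step 3 ⇒ step 4: BAACBAACACBBAACACB ⇒ BA·AC·AC·B·BA·AC·AC·B·AC·B·BA·BA·AC·AC·B·AC·B·BA
    A ↦ AC
    B ↦ BA
    C ↦ B

A->AC, B->BA, C->B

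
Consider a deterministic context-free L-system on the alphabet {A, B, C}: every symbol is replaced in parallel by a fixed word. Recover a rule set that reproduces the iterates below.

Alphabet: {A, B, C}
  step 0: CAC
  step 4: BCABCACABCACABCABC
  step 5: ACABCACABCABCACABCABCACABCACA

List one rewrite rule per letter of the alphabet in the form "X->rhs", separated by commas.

  step 4 ⇒ step 5: BCABCACABCACABCABC ⇒ AC·A·BC·AC·A·BC·A·BC·AC·A·BC·A·BC·AC·A·BC·AC·A
    A ↦ BC
    B ↦ AC
    C ↦ A

A->BC, B->AC, C->A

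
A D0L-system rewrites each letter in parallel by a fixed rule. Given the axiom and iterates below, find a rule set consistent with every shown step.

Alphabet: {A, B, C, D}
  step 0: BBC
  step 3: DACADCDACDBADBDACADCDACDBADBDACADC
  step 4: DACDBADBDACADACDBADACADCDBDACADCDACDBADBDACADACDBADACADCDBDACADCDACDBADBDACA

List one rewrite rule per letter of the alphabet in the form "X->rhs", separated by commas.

A->DB, B->ADC, C->A, D->DAC

  step 3 ⇒ step 4: DACADCDACDBADBDACADCDACDBADBDACADC ⇒ DAC·DB·A·DB·DAC·A·DAC·DB·A·DAC·ADC·DB·DAC·ADC·DAC·DB·A·DB·DAC·A·DAC·DB·A·DAC·ADC·DB·DAC·ADC·DAC·DB·A·DB·DAC·A
    A ↦ DB
    B ↦ ADC
    C ↦ A
    D ↦ DAC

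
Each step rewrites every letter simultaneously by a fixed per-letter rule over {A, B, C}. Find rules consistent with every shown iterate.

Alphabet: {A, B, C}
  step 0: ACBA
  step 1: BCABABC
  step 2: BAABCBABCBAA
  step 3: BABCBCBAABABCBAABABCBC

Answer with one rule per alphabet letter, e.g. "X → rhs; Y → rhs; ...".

  step 2 ⇒ step 3: BAABCBABCBAA ⇒ BA·BC·BC·BA·A·BA·BC·BA·A·BA·BC·BC
    A ↦ BC
    B ↦ BA
    C ↦ A

A->BC, B->BA, C->A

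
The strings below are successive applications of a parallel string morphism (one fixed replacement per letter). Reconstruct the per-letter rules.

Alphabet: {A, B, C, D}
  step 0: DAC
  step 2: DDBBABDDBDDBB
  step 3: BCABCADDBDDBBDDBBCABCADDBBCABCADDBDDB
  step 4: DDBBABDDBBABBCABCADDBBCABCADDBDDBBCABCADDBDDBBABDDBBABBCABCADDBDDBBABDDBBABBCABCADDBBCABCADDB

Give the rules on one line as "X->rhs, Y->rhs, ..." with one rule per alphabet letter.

  step 3 ⇒ step 4: BCABCADDBDDBBDDBBCABCADDBBCABCADDBDDB ⇒ DDB·BA·B·DDB·BA·B·BCA·BCA·DDB·BCA·BCA·DDB·DDB·BCA·BCA·DDB·DDB·BA·B·DDB·BA·B·BCA·BCA·DDB·DDB·BA·B·DDB·BA·B·BCA·BCA·DDB·BCA·BCA·DDB
    A ↦ B
    B ↦ DDB
    C ↦ BA
    D ↦ BCA

A->B, B->DDB, C->BA, D->BCA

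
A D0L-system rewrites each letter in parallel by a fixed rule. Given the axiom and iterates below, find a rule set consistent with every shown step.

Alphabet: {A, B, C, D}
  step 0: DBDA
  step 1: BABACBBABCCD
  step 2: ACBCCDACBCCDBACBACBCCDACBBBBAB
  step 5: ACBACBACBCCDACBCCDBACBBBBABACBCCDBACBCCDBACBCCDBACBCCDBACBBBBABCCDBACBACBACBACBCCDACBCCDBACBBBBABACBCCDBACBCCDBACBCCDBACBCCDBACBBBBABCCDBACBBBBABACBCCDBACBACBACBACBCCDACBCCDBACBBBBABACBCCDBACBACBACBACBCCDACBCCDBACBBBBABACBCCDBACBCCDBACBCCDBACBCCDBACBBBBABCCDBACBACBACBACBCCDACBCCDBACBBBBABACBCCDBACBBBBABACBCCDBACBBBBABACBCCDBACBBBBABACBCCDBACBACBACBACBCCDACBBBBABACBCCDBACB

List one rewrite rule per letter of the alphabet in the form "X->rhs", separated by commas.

  step 1 ⇒ step 2: BABACBBABCCD ⇒ ACB·CCD·ACB·CCD·B·ACB·ACB·CCD·ACB·B·B·BAB
    A ↦ CCD
    B ↦ ACB
    C ↦ B
    D ↦ BAB

A->CCD, B->ACB, C->B, D->BAB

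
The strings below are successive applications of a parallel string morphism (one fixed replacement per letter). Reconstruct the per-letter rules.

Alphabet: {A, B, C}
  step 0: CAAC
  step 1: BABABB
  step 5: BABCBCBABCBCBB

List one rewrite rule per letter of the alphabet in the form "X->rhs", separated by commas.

  step 0 ⇒ step 1: CAAC ⇒ B·AB·AB·B
    A ↦ AB
    C ↦ B
    B ↦ C  (constrained at step 1)

A->AB, B->C, C->B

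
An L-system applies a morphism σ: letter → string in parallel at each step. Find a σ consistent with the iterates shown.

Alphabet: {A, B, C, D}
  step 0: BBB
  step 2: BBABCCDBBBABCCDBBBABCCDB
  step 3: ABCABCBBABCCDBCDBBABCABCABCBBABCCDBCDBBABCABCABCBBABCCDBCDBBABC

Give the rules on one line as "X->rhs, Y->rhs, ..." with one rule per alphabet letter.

  step 2 ⇒ step 3: BBABCCDBBBABCCDBBBABCCDB ⇒ ABC·ABC·BB·ABC·CDB·CDB·B·ABC·ABC·ABC·BB·ABC·CDB·CDB·B·ABC·ABC·ABC·BB·ABC·CDB·CDB·B·ABC
    A ↦ BB
    B ↦ ABC
    C ↦ CDB
    D ↦ B

A->BB, B->ABC, C->CDB, D->B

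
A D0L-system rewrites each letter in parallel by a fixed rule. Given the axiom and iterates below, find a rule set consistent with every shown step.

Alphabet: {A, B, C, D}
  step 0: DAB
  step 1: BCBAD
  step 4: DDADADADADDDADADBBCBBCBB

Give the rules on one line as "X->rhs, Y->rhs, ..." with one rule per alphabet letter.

A->CB, B->AD, C->DD, D->B

  step 0 ⇒ step 1: DAB ⇒ B·CB·AD
    A ↦ CB
    B ↦ AD
    D ↦ B
    C ↦ DD  (constrained at step 1)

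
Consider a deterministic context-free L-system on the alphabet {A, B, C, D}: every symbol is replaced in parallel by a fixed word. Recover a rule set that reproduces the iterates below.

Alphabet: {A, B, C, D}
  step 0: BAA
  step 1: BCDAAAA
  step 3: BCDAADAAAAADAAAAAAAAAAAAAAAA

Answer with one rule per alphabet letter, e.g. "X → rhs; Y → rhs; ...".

A->AA, B->BCD, C->A, D->AD

  step 0 ⇒ step 1: BAA ⇒ BCD·AA·AA
    A ↦ AA
    B ↦ BCD
    C ↦ A  (constrained at step 1)
    D ↦ AD  (constrained at step 1)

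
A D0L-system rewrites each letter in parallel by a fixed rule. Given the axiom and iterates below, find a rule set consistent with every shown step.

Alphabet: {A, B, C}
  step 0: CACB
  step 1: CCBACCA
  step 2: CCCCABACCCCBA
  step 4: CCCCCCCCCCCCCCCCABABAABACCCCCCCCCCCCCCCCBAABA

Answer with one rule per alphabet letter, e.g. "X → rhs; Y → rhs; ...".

A->BA, B->A, C->CC

  step 1 ⇒ step 2: CCBACCA ⇒ CC·CC·A·BA·CC·CC·BA
    A ↦ BA
    B ↦ A
    C ↦ CC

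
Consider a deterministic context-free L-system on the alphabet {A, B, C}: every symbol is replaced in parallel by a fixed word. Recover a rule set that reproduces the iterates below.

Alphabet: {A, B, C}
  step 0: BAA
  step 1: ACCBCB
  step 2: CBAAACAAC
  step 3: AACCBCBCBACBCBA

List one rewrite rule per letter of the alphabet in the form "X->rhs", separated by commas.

  step 2 ⇒ step 3: CBAAACAAC ⇒ A·AC·CB·CB·CB·A·CB·CB·A
    A ↦ CB
    B ↦ AC
    C ↦ A

A->CB, B->AC, C->A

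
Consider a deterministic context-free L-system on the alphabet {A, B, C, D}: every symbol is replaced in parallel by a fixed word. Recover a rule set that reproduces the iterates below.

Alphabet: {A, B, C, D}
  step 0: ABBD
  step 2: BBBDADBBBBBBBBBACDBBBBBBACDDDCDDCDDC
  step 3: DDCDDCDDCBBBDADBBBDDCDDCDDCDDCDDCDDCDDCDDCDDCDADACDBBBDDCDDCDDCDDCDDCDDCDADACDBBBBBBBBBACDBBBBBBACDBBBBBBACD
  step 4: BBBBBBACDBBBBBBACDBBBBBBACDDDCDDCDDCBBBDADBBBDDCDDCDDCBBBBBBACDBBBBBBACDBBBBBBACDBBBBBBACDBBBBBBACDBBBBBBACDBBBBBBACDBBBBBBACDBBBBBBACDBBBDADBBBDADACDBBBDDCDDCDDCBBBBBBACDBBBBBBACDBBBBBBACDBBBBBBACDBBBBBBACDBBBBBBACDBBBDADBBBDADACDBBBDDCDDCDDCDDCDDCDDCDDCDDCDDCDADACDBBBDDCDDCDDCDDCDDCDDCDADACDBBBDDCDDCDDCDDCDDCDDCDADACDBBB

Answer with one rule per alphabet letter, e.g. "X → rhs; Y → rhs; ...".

A->DAD, B->DDC, C->ACD, D->BBB

  step 3 ⇒ step 4: DDCDDCDDCBBBDADBBBDDCDDCDDCDDCDDCDDCDDCDDCDDCDADACDBBBDDCDDCDDCDDCDDCDDCDADACDBBBBBBBBBACDBBBBBBACDBBBBBBACD ⇒ BBB·BBB·ACD·BBB·BBB·ACD·BBB·BBB·ACD·DDC·DDC·DDC·BBB·DAD·BBB·DDC·DDC·DDC·BBB·BBB·ACD·BBB·BBB·ACD·BBB·BBB·ACD·BBB·BBB·ACD·BBB·BBB·ACD·BBB·BBB·ACD·BBB·BBB·ACD·BBB·BBB·ACD·BBB·BBB·ACD·BBB·DAD·BBB·DAD·ACD·BBB·DDC·DDC·DDC·BBB·BBB·ACD·BBB·BBB·ACD·BBB·BBB·ACD·BBB·BBB·ACD·BBB·BBB·ACD·BBB·BBB·ACD·BBB·DAD·BBB·DAD·ACD·BBB·DDC·DDC·DDC·DDC·DDC·DDC·DDC·DDC·DDC·DAD·ACD·BBB·DDC·DDC·DDC·DDC·DDC·DDC·DAD·ACD·BBB·DDC·DDC·DDC·DDC·DDC·DDC·DAD·ACD·BBB
    A ↦ DAD
    B ↦ DDC
    C ↦ ACD
    D ↦ BBB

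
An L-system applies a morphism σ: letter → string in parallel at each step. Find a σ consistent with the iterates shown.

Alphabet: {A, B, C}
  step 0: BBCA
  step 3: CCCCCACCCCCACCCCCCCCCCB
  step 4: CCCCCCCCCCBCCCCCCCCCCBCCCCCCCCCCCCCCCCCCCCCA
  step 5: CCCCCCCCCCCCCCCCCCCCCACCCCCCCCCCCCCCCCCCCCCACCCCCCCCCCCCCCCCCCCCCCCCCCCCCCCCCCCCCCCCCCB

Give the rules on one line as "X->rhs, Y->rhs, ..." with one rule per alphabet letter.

A->B, B->CA, C->CC

  step 4 ⇒ step 5: CCCCCCCCCCBCCCCCCCCCCBCCCCCCCCCCCCCCCCCCCCCA ⇒ CC·CC·CC·CC·CC·CC·CC·CC·CC·CC·CA·CC·CC·CC·CC·CC·CC·CC·CC·CC·CC·CA·CC·CC·CC·CC·CC·CC·CC·CC·CC·CC·CC·CC·CC·CC·CC·CC·CC·CC·CC·CC·CC·B
    A ↦ B
    B ↦ CA
    C ↦ CC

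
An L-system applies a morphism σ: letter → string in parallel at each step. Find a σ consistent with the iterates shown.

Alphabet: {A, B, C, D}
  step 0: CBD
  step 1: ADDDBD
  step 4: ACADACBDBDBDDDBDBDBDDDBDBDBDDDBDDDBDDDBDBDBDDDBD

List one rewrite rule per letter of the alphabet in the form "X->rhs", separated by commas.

A->AC, B->DD, C->AD, D->BD

  step 0 ⇒ step 1: CBD ⇒ AD·DD·BD
    B ↦ DD
    C ↦ AD
    D ↦ BD
    A ↦ AC  (constrained at step 1)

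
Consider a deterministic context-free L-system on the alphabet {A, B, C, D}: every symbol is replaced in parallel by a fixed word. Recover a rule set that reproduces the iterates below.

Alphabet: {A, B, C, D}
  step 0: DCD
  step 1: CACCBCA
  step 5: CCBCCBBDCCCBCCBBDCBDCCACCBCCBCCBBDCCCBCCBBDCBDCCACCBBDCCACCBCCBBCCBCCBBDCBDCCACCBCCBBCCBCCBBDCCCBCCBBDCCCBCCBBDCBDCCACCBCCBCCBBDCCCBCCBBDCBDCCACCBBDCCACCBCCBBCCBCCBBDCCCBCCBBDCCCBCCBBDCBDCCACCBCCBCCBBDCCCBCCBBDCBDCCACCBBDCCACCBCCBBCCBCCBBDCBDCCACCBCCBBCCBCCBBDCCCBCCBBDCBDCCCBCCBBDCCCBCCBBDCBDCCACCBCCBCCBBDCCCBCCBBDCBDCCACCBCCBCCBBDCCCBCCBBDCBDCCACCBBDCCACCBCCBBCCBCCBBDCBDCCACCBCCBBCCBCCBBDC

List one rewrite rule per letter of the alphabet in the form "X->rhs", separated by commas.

  step 0 ⇒ step 1: DCD ⇒ CA·CCB·CA
    C ↦ CCB
    D ↦ CA
    A ↦ B  (constrained at step 1)
    B ↦ BDC  (constrained at step 1)

A->B, B->BDC, C->CCB, D->CA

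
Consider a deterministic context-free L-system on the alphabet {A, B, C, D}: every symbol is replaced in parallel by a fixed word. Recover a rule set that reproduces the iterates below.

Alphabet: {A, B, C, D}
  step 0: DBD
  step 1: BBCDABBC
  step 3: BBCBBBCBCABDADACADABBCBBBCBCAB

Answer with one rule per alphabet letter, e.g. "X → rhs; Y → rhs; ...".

A->B, B->DA, C->CA, D->BBC

  step 0 ⇒ step 1: DBD ⇒ BBC·DA·BBC
    B ↦ DA
    D ↦ BBC
    A ↦ B  (constrained at step 1)
    C ↦ CA  (constrained at step 1)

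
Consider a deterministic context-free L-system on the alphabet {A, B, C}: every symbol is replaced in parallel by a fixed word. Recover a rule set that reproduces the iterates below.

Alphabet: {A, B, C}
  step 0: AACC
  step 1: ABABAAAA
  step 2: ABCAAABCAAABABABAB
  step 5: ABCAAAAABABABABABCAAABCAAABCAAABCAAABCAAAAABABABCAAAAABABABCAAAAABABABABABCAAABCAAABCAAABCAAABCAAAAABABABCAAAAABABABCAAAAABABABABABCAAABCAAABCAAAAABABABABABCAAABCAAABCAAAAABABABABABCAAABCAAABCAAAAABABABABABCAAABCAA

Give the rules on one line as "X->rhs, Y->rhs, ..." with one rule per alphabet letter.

A->AB, B->CAA, C->AA

  step 1 ⇒ step 2: ABABAAAA ⇒ AB·CAA·AB·CAA·AB·AB·AB·AB
    A ↦ AB
    B ↦ CAA
  step 0 ⇒ step 1: AACC ⇒ AB·AB·AA·AA
    C ↦ AA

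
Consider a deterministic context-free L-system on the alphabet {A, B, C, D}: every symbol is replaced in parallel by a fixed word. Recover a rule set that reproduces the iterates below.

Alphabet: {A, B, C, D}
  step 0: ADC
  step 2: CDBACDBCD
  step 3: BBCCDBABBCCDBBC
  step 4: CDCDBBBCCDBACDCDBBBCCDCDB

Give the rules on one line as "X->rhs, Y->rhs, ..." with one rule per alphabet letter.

  step 3 ⇒ step 4: BBCCDBABBCCDBBC ⇒ CD·CD·B·B·BC·CD·BA·CD·CD·B·B·BC·CD·CD·B
    A ↦ BA
    B ↦ CD
    C ↦ B
    D ↦ BC

A->BA, B->CD, C->B, D->BC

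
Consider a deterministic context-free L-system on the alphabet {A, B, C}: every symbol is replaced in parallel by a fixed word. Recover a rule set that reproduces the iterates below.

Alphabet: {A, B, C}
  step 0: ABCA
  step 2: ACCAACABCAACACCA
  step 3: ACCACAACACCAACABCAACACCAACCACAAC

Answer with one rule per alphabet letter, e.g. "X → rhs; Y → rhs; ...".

A->AC, B->AB, C->CA

  step 2 ⇒ step 3: ACCAACABCAACACCA ⇒ AC·CA·CA·AC·AC·CA·AC·AB·CA·AC·AC·CA·AC·CA·CA·AC
    A ↦ AC
    B ↦ AB
    C ↦ CA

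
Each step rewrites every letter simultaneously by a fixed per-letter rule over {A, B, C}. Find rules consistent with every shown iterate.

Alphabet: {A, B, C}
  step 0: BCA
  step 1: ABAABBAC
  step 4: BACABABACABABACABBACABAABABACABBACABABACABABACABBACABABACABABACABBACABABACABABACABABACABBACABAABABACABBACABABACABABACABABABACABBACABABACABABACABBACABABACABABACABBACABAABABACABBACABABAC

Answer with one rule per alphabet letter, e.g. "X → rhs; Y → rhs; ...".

  step 0 ⇒ step 1: BCA ⇒ ABA·AB·BAC
    A ↦ BAC
    B ↦ ABA
    C ↦ AB

A->BAC, B->ABA, C->AB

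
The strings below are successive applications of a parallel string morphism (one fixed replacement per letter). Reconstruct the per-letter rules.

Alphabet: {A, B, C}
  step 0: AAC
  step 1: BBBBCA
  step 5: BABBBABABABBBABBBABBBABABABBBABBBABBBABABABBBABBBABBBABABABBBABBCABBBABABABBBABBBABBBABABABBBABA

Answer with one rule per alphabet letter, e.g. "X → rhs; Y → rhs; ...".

  step 0 ⇒ step 1: AAC ⇒ BB·BB·CA
    A ↦ BB
    C ↦ CA
    B ↦ BA  (constrained at step 1)

A->BB, B->BA, C->CA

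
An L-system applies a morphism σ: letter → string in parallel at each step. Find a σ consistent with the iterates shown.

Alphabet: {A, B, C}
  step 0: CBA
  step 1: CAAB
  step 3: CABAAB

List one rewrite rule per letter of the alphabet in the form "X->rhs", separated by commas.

A->B, B->A, C->CA

  step 0 ⇒ step 1: CBA ⇒ CA·A·B
    A ↦ B
    B ↦ A
    C ↦ CA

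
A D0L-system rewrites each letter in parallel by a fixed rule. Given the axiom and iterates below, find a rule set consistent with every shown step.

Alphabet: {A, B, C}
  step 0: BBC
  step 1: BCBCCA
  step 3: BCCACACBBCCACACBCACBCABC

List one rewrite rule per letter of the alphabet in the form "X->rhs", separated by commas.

  step 0 ⇒ step 1: BBC ⇒ BC·BC·CA
    B ↦ BC
    C ↦ CA
    A ↦ CB  (constrained at step 1)

A->CB, B->BC, C->CA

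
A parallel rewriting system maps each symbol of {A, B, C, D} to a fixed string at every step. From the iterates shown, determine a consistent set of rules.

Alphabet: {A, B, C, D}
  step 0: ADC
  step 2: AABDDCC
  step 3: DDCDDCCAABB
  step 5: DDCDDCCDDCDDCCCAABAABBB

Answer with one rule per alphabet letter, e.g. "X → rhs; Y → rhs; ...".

A->DDC, B->C, C->B, D->A

  step 2 ⇒ step 3: AABDDCC ⇒ DDC·DDC·C·A·A·B·B
    A ↦ DDC
    B ↦ C
    C ↦ B
    D ↦ A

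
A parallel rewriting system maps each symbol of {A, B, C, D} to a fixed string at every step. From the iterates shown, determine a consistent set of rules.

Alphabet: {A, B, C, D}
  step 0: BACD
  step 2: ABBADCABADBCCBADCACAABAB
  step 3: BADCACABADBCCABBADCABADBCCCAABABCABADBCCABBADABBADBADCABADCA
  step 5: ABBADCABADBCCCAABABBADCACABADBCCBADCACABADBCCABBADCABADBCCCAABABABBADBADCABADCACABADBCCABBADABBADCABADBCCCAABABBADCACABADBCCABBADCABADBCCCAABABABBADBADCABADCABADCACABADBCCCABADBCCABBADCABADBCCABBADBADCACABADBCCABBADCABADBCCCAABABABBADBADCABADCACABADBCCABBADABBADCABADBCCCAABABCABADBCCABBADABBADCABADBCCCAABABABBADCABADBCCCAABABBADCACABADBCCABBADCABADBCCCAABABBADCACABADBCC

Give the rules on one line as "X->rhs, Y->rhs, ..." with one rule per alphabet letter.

  step 2 ⇒ step 3: ABBADCABADBCCBADCACAABAB ⇒ BAD·CA·CA·BAD·BCC·AB·BAD·CA·BAD·BCC·CA·AB·AB·CA·BAD·BCC·AB·BAD·AB·BAD·BAD·CA·BAD·CA
    A ↦ BAD
    B ↦ CA
    C ↦ AB
    D ↦ BCC

A->BAD, B->CA, C->AB, D->BCC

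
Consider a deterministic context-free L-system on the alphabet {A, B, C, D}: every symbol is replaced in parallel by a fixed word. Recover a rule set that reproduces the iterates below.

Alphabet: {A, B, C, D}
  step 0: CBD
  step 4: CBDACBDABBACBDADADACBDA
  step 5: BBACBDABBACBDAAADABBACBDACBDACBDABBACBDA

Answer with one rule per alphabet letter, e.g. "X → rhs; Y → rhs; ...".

  step 4 ⇒ step 5: CBDACBDABBACBDADADACBDA ⇒ BB·A·CB·DA·BB·A·CB·DA·A·A·DA·BB·A·CB·DA·CB·DA·CB·DA·BB·A·CB·DA
    A ↦ DA
    B ↦ A
    C ↦ BB
    D ↦ CB

A->DA, B->A, C->BB, D->CB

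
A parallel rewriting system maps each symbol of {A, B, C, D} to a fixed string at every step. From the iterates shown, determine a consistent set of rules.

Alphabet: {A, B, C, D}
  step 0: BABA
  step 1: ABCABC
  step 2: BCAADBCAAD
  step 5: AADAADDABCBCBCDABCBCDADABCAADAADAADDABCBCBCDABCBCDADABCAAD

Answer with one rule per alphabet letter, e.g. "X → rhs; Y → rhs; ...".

  step 1 ⇒ step 2: ABCABC ⇒ BC·A·AD·BC·A·AD
    A ↦ BC
    B ↦ A
    C ↦ AD
    D ↦ DA  (constrained at step 2)

A->BC, B->A, C->AD, D->DA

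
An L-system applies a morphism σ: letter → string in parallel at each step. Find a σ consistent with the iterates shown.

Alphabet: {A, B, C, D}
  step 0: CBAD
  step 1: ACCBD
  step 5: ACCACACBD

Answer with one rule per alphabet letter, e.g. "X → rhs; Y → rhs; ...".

A->C, B->C, C->A, D->BD

  step 0 ⇒ step 1: CBAD ⇒ A·C·C·BD
    A ↦ C
    B ↦ C
    C ↦ A
    D ↦ BD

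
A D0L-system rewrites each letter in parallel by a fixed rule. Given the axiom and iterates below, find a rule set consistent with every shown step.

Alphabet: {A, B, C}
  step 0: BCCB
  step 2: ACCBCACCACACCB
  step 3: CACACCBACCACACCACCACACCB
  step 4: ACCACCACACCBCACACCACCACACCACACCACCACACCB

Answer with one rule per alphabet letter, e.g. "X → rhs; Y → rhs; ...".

  step 3 ⇒ step 4: CACACCBACCACACCACCACACCB ⇒ AC·C·AC·C·AC·AC·CB·C·AC·AC·C·AC·C·AC·AC·C·AC·AC·C·AC·C·AC·AC·CB
    A ↦ C
    B ↦ CB
    C ↦ AC

A->C, B->CB, C->AC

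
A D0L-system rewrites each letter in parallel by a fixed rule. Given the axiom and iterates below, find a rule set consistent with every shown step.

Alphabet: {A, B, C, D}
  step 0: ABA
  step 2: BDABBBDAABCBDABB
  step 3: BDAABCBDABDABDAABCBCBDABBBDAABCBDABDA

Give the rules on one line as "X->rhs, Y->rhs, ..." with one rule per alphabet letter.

  step 2 ⇒ step 3: BDABBBDAABCBDABB ⇒ BDA·A·BC·BDA·BDA·BDA·A·BC·BC·BDA·BB·BDA·A·BC·BDA·BDA
    A ↦ BC
    B ↦ BDA
    C ↦ BB
    D ↦ A

A->BC, B->BDA, C->BB, D->A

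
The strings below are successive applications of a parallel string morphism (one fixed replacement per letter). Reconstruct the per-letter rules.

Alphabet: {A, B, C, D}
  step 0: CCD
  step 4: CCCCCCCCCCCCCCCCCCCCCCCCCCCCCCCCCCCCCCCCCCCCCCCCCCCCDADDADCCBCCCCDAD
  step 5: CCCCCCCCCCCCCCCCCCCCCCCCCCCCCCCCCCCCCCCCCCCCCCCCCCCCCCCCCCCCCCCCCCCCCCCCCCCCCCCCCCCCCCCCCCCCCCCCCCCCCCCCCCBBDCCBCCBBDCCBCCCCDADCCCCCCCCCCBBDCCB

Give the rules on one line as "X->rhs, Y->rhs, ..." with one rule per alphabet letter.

A->BD, B->DAD, C->CC, D->CCB

  step 4 ⇒ step 5: CCCCCCCCCCCCCCCCCCCCCCCCCCCCCCCCCCCCCCCCCCCCCCCCCCCCDADDADCCBCCCCDAD ⇒ CC·CC·CC·CC·CC·CC·CC·CC·CC·CC·CC·CC·CC·CC·CC·CC·CC·CC·CC·CC·CC·CC·CC·CC·CC·CC·CC·CC·CC·CC·CC·CC·CC·CC·CC·CC·CC·CC·CC·CC·CC·CC·CC·CC·CC·CC·CC·CC·CC·CC·CC·CC·CCB·BD·CCB·CCB·BD·CCB·CC·CC·DAD·CC·CC·CC·CC·CCB·BD·CCB
    A ↦ BD
    B ↦ DAD
    C ↦ CC
    D ↦ CCB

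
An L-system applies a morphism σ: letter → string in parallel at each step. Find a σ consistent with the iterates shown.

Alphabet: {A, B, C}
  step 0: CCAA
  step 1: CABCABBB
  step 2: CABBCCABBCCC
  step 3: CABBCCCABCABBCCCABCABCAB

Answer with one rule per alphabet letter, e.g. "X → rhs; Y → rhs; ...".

A->B, B->C, C->CAB

  step 2 ⇒ step 3: CABBCCABBCCC ⇒ CAB·B·C·C·CAB·CAB·B·C·C·CAB·CAB·CAB
    A ↦ B
    B ↦ C
    C ↦ CAB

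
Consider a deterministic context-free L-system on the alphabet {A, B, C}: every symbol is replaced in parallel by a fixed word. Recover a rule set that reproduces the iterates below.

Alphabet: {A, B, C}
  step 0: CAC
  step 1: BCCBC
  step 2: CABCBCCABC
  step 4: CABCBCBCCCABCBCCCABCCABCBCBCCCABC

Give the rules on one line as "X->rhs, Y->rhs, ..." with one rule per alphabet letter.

A->C, B->CA, C->BC

  step 1 ⇒ step 2: BCCBC ⇒ CA·BC·BC·CA·BC
    B ↦ CA
    C ↦ BC
  step 0 ⇒ step 1: CAC ⇒ BC·C·BC
    A ↦ C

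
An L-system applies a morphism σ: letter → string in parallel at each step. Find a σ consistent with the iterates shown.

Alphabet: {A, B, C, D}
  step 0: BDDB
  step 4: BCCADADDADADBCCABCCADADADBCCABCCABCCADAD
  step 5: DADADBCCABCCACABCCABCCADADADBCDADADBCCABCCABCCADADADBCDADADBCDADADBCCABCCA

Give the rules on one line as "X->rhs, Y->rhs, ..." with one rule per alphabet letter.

A->BC, B->D, C->AD, D->CA

  step 4 ⇒ step 5: BCCADADDADADBCCABCCADADADBCCABCCABCCADAD ⇒ D·AD·AD·BC·CA·BC·CA·CA·BC·CA·BC·CA·D·AD·AD·BC·D·AD·AD·BC·CA·BC·CA·BC·CA·D·AD·AD·BC·D·AD·AD·BC·D·AD·AD·BC·CA·BC·CA
    A ↦ BC
    B ↦ D
    C ↦ AD
    D ↦ CA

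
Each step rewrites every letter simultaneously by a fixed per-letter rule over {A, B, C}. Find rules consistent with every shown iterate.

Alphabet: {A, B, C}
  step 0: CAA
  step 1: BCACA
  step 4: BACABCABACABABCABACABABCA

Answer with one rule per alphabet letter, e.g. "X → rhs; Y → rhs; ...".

A->CA, B->BA, C->B

  step 0 ⇒ step 1: CAA ⇒ B·CA·CA
    A ↦ CA
    C ↦ B
    B ↦ BA  (constrained at step 1)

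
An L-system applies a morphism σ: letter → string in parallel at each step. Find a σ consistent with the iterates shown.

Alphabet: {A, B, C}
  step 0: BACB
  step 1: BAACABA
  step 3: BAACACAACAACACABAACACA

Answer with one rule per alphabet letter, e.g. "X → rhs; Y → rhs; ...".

A->AC, B->BA, C->A

  step 0 ⇒ step 1: BACB ⇒ BA·AC·A·BA
    A ↦ AC
    B ↦ BA
    C ↦ A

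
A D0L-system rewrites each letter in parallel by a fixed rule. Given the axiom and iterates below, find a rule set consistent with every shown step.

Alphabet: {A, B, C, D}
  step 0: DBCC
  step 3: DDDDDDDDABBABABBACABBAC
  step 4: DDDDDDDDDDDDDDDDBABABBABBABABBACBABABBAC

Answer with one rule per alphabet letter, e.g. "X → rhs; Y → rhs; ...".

  step 3 ⇒ step 4: DDDDDDDDABBABABBACABBAC ⇒ DD·DD·DD·DD·DD·DD·DD·DD·B·AB·AB·B·AB·B·AB·AB·B·AC·B·AB·AB·B·AC
    A ↦ B
    B ↦ AB
    C ↦ AC
    D ↦ DD

A->B, B->AB, C->AC, D->DD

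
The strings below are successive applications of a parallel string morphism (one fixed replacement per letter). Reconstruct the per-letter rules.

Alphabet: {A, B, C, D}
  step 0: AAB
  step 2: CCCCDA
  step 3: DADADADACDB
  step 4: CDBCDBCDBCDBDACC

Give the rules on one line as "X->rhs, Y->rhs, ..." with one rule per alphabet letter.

  step 3 ⇒ step 4: DADADADACDB ⇒ C·DB·C·DB·C·DB·C·DB·DA·C·C
    A ↦ DB
    B ↦ C
    C ↦ DA
    D ↦ C

A->DB, B->C, C->DA, D->C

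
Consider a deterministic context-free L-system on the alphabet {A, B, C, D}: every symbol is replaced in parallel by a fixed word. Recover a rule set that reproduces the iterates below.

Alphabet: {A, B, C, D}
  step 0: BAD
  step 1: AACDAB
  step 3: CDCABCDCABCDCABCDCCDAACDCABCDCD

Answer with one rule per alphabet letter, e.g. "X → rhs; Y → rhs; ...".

A->CD, B->AA, C->CDC, D->AB

  step 0 ⇒ step 1: BAD ⇒ AA·CD·AB
    A ↦ CD
    B ↦ AA
    D ↦ AB
    C ↦ CDC  (constrained at step 1)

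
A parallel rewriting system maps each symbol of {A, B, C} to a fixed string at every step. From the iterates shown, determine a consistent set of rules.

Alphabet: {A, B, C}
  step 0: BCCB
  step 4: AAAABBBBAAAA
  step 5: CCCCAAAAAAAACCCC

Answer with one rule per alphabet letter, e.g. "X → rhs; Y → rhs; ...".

  step 4 ⇒ step 5: AAAABBBBAAAA ⇒ C·C·C·C·AA·AA·AA·AA·C·C·C·C
    A ↦ C
    B ↦ AA
    C ↦ B  (constrained at step 0)

A->C, B->AA, C->B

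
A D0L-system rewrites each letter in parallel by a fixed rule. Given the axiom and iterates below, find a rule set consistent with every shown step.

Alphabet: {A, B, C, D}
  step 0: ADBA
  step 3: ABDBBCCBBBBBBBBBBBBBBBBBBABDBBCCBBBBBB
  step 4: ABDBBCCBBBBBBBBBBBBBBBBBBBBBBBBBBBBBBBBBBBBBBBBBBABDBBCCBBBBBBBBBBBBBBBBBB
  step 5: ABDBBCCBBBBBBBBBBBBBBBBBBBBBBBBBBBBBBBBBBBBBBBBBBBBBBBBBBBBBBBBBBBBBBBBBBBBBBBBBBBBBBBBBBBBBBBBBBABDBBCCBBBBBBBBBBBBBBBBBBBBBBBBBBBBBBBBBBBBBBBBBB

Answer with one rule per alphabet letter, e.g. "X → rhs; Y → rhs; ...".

A->ABD, B->BB, C->B, D->CC

  step 4 ⇒ step 5: ABDBBCCBBBBBBBBBBBBBBBBBBBBBBBBBBBBBBBBBBBBBBBBBBABDBBCCBBBBBBBBBBBBBBBBBB ⇒ ABD·BB·CC·BB·BB·B·B·BB·BB·BB·BB·BB·BB·BB·BB·BB·BB·BB·BB·BB·BB·BB·BB·BB·BB·BB·BB·BB·BB·BB·BB·BB·BB·BB·BB·BB·BB·BB·BB·BB·BB·BB·BB·BB·BB·BB·BB·BB·BB·ABD·BB·CC·BB·BB·B·B·BB·BB·BB·BB·BB·BB·BB·BB·BB·BB·BB·BB·BB·BB·BB·BB·BB·BB
    A ↦ ABD
    B ↦ BB
    C ↦ B
    D ↦ CC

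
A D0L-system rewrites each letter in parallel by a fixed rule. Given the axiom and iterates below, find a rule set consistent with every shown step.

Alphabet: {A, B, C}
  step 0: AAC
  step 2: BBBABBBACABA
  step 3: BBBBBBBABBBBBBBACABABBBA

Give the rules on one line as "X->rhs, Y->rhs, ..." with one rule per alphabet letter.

A->BA, B->BB, C->CA

  step 2 ⇒ step 3: BBBABBBACABA ⇒ BB·BB·BB·BA·BB·BB·BB·BA·CA·BA·BB·BA
    A ↦ BA
    B ↦ BB
    C ↦ CA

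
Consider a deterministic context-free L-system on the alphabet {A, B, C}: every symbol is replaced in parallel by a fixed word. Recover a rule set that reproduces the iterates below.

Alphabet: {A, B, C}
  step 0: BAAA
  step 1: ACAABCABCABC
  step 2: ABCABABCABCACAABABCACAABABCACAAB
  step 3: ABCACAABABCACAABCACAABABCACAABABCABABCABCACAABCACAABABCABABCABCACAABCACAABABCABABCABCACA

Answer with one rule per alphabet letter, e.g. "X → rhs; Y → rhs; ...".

A->ABC, B->ACA, C->AB

  step 2 ⇒ step 3: ABCABABCABCACAABABCACAABABCACAAB ⇒ ABC·ACA·AB·ABC·ACA·ABC·ACA·AB·ABC·ACA·AB·ABC·AB·ABC·ABC·ACA·ABC·ACA·AB·ABC·AB·ABC·ABC·ACA·ABC·ACA·AB·ABC·AB·ABC·ABC·ACA
    A ↦ ABC
    B ↦ ACA
    C ↦ AB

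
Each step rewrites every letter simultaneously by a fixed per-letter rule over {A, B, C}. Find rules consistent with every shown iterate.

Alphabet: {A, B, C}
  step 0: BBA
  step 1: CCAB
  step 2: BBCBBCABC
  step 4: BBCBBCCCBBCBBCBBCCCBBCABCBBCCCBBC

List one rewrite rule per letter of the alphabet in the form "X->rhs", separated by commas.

  step 1 ⇒ step 2: CCAB ⇒ BBC·BBC·AB·C
    A ↦ AB
    B ↦ C
    C ↦ BBC

A->AB, B->C, C->BBC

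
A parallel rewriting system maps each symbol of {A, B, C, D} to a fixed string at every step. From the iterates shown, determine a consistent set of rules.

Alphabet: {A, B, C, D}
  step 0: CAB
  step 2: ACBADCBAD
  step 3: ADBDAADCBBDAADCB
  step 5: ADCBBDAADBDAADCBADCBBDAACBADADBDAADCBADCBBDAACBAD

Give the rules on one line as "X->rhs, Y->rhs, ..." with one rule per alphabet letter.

A->AD, B->A, C->BD, D->CB

  step 2 ⇒ step 3: ACBADCBAD ⇒ AD·BD·A·AD·CB·BD·A·AD·CB
    A ↦ AD
    B ↦ A
    C ↦ BD
    D ↦ CB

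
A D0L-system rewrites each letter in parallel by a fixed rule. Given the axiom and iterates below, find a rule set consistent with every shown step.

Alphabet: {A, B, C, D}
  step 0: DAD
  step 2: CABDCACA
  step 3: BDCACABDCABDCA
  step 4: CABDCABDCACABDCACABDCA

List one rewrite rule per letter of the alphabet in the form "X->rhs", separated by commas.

  step 3 ⇒ step 4: BDCACABDCABDCA ⇒ C·A·BD·CA·BD·CA·C·A·BD·CA·C·A·BD·CA
    A ↦ CA
    B ↦ C
    C ↦ BD
    D ↦ A

A->CA, B->C, C->BD, D->A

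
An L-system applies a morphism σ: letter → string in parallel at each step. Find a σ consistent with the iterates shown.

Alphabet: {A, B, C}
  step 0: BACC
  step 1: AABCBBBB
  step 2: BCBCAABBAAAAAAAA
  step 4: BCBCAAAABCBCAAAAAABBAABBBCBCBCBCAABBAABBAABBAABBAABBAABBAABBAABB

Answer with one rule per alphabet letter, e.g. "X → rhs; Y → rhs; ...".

A->BC, B->AA, C->BB

  step 1 ⇒ step 2: AABCBBBB ⇒ BC·BC·AA·BB·AA·AA·AA·AA
    A ↦ BC
    B ↦ AA
    C ↦ BB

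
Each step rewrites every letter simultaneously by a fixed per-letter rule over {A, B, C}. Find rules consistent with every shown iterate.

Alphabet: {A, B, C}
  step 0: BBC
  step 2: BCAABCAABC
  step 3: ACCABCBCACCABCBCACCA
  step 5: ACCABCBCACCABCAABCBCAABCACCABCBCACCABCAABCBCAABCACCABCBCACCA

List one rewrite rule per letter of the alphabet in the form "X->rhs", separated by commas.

  step 2 ⇒ step 3: BCAABCAABC ⇒ ACC·A·BC·BC·ACC·A·BC·BC·ACC·A
    A ↦ BC
    B ↦ ACC
    C ↦ A

A->BC, B->ACC, C->A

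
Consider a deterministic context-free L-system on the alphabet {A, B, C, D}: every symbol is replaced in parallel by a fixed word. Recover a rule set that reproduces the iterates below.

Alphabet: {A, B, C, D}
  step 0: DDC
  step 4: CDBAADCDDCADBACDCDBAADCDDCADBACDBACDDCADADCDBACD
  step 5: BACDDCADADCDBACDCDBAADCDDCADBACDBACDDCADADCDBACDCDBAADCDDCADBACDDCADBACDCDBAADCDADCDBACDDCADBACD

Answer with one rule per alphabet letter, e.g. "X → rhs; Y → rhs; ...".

A->AD, B->DC, C->BA, D->CD

  step 4 ⇒ step 5: CDBAADCDDCADBACDCDBAADCDDCADBACDBACDDCADADCDBACD ⇒ BA·CD·DC·AD·AD·CD·BA·CD·CD·BA·AD·CD·DC·AD·BA·CD·BA·CD·DC·AD·AD·CD·BA·CD·CD·BA·AD·CD·DC·AD·BA·CD·DC·AD·BA·CD·CD·BA·AD·CD·AD·CD·BA·CD·DC·AD·BA·CD
    A ↦ AD
    B ↦ DC
    C ↦ BA
    D ↦ CD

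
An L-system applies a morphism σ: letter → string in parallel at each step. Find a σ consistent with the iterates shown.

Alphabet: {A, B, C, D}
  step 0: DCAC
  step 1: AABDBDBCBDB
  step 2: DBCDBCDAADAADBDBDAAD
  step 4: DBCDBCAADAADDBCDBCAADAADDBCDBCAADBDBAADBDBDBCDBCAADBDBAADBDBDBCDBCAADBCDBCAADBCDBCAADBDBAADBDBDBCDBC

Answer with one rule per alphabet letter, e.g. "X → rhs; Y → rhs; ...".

  step 1 ⇒ step 2: AABDBDBCBDB ⇒ DBC·DBC·D·AA·D·AA·D·BDB·D·AA·D
    A ↦ DBC
    B ↦ D
    C ↦ BDB
    D ↦ AA

A->DBC, B->D, C->BDB, D->AA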